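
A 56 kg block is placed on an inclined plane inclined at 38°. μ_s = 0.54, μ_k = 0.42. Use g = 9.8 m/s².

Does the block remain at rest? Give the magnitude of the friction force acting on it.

f ≈ 182 N

N = m g cos θ = 432 N.
Down-slope weight component: m g sin θ = 338 N.
μ_s N = 234 N.
338 > 234 N, so it slides; kinetic friction f = μ_k N = 0.42×432 = 182 N.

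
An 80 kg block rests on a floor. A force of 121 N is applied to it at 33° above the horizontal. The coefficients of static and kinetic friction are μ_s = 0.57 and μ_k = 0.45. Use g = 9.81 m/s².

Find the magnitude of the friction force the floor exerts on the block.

f ≈ 101 N

The vertical component of P reduces the normal force: N = m g − P sin α = 784.8 − 65.9 = 718.9 N.
For equilibrium, f = P cos α = 121×cos 33° = 101.5 N.
μ_s N = 0.57 × 718.9 = 409.8 N.
101.5 ≤ 409.8 N → static; friction equals the required 101 N.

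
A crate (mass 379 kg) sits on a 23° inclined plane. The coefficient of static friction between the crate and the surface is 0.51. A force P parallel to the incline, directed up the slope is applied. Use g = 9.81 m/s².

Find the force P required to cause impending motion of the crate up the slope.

P ≈ 3200 N

At impending motion up the slope, friction acts down-slope at its limit: f = μ_s N.
P is parallel to the surface, so N = m g cos θ = 3420 N.
Along the incline: P = m g sin θ + μ_s N = 1450 + 0.51×3420 = 3200 N.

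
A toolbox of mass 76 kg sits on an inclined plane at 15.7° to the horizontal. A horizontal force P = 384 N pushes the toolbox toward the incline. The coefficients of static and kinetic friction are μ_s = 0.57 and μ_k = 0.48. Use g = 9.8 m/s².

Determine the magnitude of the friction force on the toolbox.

Resolve perpendicular to the incline: N = m g cos θ + P sin θ = 76×9.8×cos 15.7° + 384×sin 15.7° = 820.9 N.
Along the incline, the net driving force (taking up-slope positive) is P cos θ − m g sin θ = 369.7 − 201.5 = 168.1 N, so equilibrium requires friction f = -168.1 N (down-slope).
The limit of static friction is μ_s N = 467.9 N.
|f_req| = 168.1 ≤ 467.9 N → the toolbox is in equilibrium; friction equals the required value.

f ≈ 168 N (down the incline)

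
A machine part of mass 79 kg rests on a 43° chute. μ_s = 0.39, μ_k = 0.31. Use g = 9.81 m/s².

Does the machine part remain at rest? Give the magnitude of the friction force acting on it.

N = m g cos θ = 567 N.
Down-slope weight component: m g sin θ = 529 N.
μ_s N = 221 N.
529 > 221 N, so it slides; kinetic friction f = μ_k N = 0.31×567 = 176 N.

f ≈ 176 N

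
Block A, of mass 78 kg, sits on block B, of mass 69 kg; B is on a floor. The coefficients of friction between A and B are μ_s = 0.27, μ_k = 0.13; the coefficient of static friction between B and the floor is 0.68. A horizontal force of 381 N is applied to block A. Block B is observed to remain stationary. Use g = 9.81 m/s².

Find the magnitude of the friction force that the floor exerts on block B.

The normal force B exerts on A is simply A's weight, N₁ = 765.2 N.
Maximum static friction on A from B: μ_s N₁ = 0.27×765.2 = 206.6 N.
Since P = 381 N > 206.6 N, A slides on B; the A–B friction is kinetic: f₁ = μ_k N₁ = 0.13×765.2 = 99.5 N.
B experiences an equal 99.5 N forward from A (third law). B is in equilibrium, so the floor supplies f₂ = 99.5 N of static friction (limit μ_s(m_A+m_B)g = 980.6 N, not exceeded).

f ≈ 99.5 N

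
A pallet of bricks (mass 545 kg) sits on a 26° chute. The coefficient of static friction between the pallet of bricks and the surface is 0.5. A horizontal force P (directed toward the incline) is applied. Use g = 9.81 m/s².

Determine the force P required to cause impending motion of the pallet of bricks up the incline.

At impending motion up the slope, friction acts down-slope at its limit: f = μ_s N.
Perpendicular to the incline: N = m g cos θ + P sin θ.
Along the incline: P cos θ = m g sin θ + μ_s N = m g sin θ + μ_s (m g cos θ + P sin θ).
Solving, P (cos θ − μ_s sin θ) = m g (sin θ + μ_s cos θ), so P = 545×9.81×(sin 26° + 0.5 cos 26°)/(cos 26° − 0.5 sin 26°) = 5350×0.8878/0.6796 = 6980 N.

P ≈ 6980 N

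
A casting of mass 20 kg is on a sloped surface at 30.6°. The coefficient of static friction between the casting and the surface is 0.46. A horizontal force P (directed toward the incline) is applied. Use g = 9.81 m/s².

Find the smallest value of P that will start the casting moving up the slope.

At impending motion up the slope, friction acts down-slope at its limit: f = μ_s N.
Perpendicular to the incline: N = m g cos θ + P sin θ.
Along the incline: P cos θ = m g sin θ + μ_s N = m g sin θ + μ_s (m g cos θ + P sin θ).
Solving, P (cos θ − μ_s sin θ) = m g (sin θ + μ_s cos θ), so P = 20×9.81×(sin 30.6° + 0.46 cos 30.6°)/(cos 30.6° − 0.46 sin 30.6°) = 196×0.905/0.6266 = 283 N.

P ≈ 283 N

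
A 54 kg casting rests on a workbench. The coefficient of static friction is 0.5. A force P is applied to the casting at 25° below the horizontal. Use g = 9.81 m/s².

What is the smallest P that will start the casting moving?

P ≈ 381 N

N = m g + P sin α (the push presses the casting into the workbench).
At impending slip, P cos α = μ_s N = μ_s (m g + P sin α).
Solving: P (cos α − μ_s sin α) = μ_s m g → P = 0.5×530/(cos 25° − 0.5 sin 25°) = 265/0.695 = 381 N.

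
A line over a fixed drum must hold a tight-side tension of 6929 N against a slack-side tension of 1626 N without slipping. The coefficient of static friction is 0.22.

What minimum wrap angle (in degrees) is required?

β_min ≈ 378°

T₂/T₁ = e^{μβ} → β = ln(T₂/T₁)/μ.
β = ln(6929/1626)/0.22 = 1.45/0.22 = 6.589 rad.
In degrees: β = 6.589 × 180/π = 378°.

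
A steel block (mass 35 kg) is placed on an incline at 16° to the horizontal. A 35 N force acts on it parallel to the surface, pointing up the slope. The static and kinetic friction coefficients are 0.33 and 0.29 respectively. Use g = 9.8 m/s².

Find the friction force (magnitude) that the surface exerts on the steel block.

Perpendicular to the surface, N = m g cos θ = 35·9.8·cos 16° = 329.7 N.
For equilibrium along the incline the friction force must supply f = m g sin θ − P = 94.54 − 35 = 59.54 N (positive meaning up-slope).
Maximum static friction available: μ_s N = 0.33 × 329.7 = 108.8 N.
Since |59.54| ≤ 108.8 N, no slip — friction simply equals what equilibrium demands.

f ≈ 59.5 N (up the incline)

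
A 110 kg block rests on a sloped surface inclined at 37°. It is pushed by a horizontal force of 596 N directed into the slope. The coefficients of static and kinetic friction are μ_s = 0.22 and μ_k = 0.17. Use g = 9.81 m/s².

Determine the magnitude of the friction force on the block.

f ≈ 173 N (up the incline)

The horizontal push has a component P sin θ into the surface, so N = m g cos θ + P sin θ = 861.8 + 358.7 = 1220 N.
Parallel to the incline: P cos θ − m g sin θ = 476 − 649.4 = -173.4 N; the friction needed to balance this is 173.4 N acting up the slope.
The limit of static friction is μ_s N = 268.5 N.
Since 173.4 N is within the 268.5 N limit, the block stays put and friction is exactly 173 N.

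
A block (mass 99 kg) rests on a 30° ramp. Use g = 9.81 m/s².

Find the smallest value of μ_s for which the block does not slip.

At the slip threshold m g sin θ = μ_s m g cos θ, so μ_s,min = tan θ.
μ_s,min = tan 30° = 0.577.

μ_s,min ≈ 0.577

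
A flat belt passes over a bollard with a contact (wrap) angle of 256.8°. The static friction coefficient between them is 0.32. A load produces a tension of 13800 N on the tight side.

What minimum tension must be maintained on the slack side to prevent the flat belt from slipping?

T_min ≈ 3290 N

Capstan equation at impending slip: T_tight/T_slack = e^{μβ}.
β = 256.8° = 4.482 rad; e^{μβ} = e^{0.32×4.482} = 4.196.
T_slack = T_tight / e^{μβ} = 13800 / 4.196 = 3290 N.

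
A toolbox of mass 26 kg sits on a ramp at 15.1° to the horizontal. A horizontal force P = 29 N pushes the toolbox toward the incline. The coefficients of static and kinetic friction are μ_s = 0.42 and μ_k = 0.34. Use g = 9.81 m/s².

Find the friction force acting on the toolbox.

f ≈ 38.4 N (up the incline)

Resolve perpendicular to the incline: N = m g cos θ + P sin θ = 26×9.81×cos 15.1° + 29×sin 15.1° = 253.8 N.
Along the incline, the net driving force (taking up-slope positive) is P cos θ − m g sin θ = 28 − 66.44 = -38.45 N, so equilibrium requires friction f = 38.45 N (up-slope).
Maximum static friction: μ_s N = 0.42 × 253.8 = 106.6 N.
Since 38.45 N is within the 106.6 N limit, the toolbox stays put and friction is exactly 38.4 N.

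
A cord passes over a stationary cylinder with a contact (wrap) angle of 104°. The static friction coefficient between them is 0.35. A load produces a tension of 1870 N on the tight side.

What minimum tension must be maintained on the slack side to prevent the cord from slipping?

T_min ≈ 991 N

Capstan equation at impending slip: T_tight/T_slack = e^{μβ}.
β = 104° = 1.815 rad; e^{μβ} = e^{0.35×1.815} = 1.888.
T_slack = T_tight / e^{μβ} = 1870 / 1.888 = 991 N.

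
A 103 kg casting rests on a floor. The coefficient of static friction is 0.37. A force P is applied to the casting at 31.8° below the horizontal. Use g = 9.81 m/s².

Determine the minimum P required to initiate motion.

P ≈ 571 N

N = m g + P sin α (the push presses the casting into the floor).
At impending slip, P cos α = μ_s N = μ_s (m g + P sin α).
Solving: P (cos α − μ_s sin α) = μ_s m g → P = 0.37×1010/(cos 31.8° − 0.37 sin 31.8°) = 374/0.6549 = 571 N.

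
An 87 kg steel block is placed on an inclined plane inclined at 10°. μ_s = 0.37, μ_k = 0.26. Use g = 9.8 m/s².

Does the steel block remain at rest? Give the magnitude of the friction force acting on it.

f ≈ 148 N

N = m g cos θ = 840 N.
Down-slope weight component: m g sin θ = 148 N.
μ_s N = 311 N.
148 ≤ 311 N, so it stays put; friction = 148 N.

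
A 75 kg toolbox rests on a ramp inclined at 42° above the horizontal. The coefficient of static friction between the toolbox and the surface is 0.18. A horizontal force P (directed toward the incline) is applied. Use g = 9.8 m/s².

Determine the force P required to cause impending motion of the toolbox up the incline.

P ≈ 948 N

At impending motion up the slope, friction acts down-slope at its limit: f = μ_s N.
Perpendicular to the incline: N = m g cos θ + P sin θ.
Along the incline: P cos θ = m g sin θ + μ_s N = m g sin θ + μ_s (m g cos θ + P sin θ).
Solving, P (cos θ − μ_s sin θ) = m g (sin θ + μ_s cos θ), so P = 75×9.8×(sin 42° + 0.18 cos 42°)/(cos 42° − 0.18 sin 42°) = 735×0.8029/0.6227 = 948 N.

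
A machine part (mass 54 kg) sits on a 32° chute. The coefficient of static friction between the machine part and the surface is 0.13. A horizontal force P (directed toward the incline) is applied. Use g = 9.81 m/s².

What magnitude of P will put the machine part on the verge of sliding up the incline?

At impending motion up the slope, friction acts down-slope at its limit: f = μ_s N.
Perpendicular to the incline: N = m g cos θ + P sin θ.
Along the incline: P cos θ = m g sin θ + μ_s N = m g sin θ + μ_s (m g cos θ + P sin θ).
Solving, P (cos θ − μ_s sin θ) = m g (sin θ + μ_s cos θ), so P = 54×9.81×(sin 32° + 0.13 cos 32°)/(cos 32° − 0.13 sin 32°) = 530×0.6402/0.7792 = 435 N.

P ≈ 435 N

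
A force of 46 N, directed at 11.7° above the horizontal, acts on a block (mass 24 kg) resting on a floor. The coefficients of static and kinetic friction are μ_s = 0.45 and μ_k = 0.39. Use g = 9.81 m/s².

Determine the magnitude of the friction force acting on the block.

f ≈ 45 N

Vertical equilibrium gives N = m g − P sin α = 226.1 N.
Horizontally, friction must balance P cos α = 45.04 N.
The static-friction limit is μ_s N = 101.8 N.
45.04 ≤ 101.8 N → static; friction equals the required 45 N.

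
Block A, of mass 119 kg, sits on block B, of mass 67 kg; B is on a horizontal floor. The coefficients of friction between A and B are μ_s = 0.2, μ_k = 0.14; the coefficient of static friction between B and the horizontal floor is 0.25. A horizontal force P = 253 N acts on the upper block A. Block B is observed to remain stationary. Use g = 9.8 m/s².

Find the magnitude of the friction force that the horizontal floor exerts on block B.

Between the blocks, N₁ = m_A g = 1166 N.
Maximum static friction on A from B: μ_s N₁ = 0.2×1166 = 233.2 N.
P = 253 N exceeds that limit, so A slips over B and the interface friction becomes kinetic: f₁ = μ_k N₁ = 0.14×1166 = 163 N.
By Newton's third law B feels 163 N forward from A. With B stationary, the floor's static friction on B balances it: f₂ = 163 N (well within μ_s(m_A+m_B)g = 455.7 N).

f ≈ 163 N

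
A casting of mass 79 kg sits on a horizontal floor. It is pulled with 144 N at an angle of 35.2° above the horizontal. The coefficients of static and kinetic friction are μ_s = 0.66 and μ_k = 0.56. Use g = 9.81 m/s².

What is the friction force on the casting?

f ≈ 118 N

Vertical equilibrium gives N = m g − P sin α = 692 N.
Horizontally, friction must balance P cos α = 117.7 N.
The static-friction limit is μ_s N = 456.7 N.
117.7 ≤ 456.7 N → static; friction equals the required 118 N.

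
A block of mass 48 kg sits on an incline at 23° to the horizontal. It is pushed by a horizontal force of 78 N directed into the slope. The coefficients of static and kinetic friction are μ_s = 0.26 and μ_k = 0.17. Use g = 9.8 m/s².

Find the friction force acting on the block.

The horizontal push has a component P sin θ into the surface, so N = m g cos θ + P sin θ = 433 + 30.48 = 463.5 N.
Along the incline, the net driving force (taking up-slope positive) is P cos θ − m g sin θ = 71.8 − 183.8 = -112 N, so equilibrium requires friction f = 112 N (up-slope).
Maximum static friction: μ_s N = 0.26 × 463.5 = 120.5 N.
|f_req| = 112 ≤ 120.5 N → the block is in equilibrium; friction equals the required value.

f ≈ 112 N (up the incline)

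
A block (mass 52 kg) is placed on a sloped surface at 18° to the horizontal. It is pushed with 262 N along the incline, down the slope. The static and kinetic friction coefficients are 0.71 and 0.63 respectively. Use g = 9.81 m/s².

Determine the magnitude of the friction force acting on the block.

Perpendicular to the surface, N = m g cos θ = 52·9.81·cos 18° = 485.2 N.
The friction needed for equilibrium is m g sin θ + P = 157.6 + 262 = 419.6 N, measured positive up-slope.
Maximum static friction available: μ_s N = 0.71 × 485.2 = 344.5 N.
Since |419.6| > 344.5 N, static friction cannot hold it; the block slides down the incline and kinetic friction applies: f = μ_k N = 0.63 × 485.2 = 306 N.

f ≈ 306 N (up the incline)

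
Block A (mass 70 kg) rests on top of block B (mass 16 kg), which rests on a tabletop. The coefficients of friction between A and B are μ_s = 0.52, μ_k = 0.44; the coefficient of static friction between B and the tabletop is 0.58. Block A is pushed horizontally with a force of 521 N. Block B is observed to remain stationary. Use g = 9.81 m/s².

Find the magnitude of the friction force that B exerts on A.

f ≈ 302 N

Normal force at the A–B interface: N₁ = m_A g = 686.7 N.
Maximum static friction on A from B: μ_s N₁ = 0.52×686.7 = 357.1 N.
Since P = 521 N > 357.1 N, A slides on B; the A–B friction is kinetic: f₁ = μ_k N₁ = 0.44×686.7 = 302 N.
By Newton's third law B feels 302 N forward from A. With B stationary, the floor's static friction on B balances it: f₂ = 302 N (well within μ_s(m_A+m_B)g = 489.3 N).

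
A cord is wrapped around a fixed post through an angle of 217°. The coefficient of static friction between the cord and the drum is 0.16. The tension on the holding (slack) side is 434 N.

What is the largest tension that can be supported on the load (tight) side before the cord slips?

At impending slip the capstan equation gives T₂/T₁ = e^{μβ} with β in radians.
β = 217° × π/180 = 3.787 rad.
e^{μβ} = e^{0.16×3.787} = 1.833.
T₂ = T₁ · e^{μβ} = 434 × 1.833 = 796 N.

T_max ≈ 796 N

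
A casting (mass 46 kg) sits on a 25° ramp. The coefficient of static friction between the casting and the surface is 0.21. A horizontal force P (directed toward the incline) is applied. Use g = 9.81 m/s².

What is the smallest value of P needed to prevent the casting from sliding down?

P_min ≈ 105 N

The casting tends to slide down (tan θ > μ_s), so at the point of impending slip friction acts up-slope at its limit: f = μ_s N.
Perpendicular to the incline: N = m g cos θ + P sin θ.
Along the incline: P cos θ + μ_s N = m g sin θ, i.e. P cos θ + μ_s (m g cos θ + P sin θ) = m g sin θ.
Solving, P (cos θ + μ_s sin θ) = m g (sin θ − μ_s cos θ), so P = 451×0.2323/0.9951 = 105 N.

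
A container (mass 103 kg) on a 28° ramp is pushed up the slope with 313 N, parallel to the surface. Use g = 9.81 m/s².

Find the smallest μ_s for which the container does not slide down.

N = m g cos θ = 892.2 N.
Friction must make up the shortfall along the incline: f = m g sin θ − P = 474.4 − 313 = 161.4 N.
At the threshold f = μ_s N, so μ_s,min = 161.4/892.2 = 0.181.

μ_s,min ≈ 0.181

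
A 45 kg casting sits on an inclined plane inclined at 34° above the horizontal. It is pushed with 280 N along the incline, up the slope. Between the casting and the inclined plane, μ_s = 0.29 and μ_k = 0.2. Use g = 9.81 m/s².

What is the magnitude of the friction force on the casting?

Normal force: N = m g cos θ = 45 × 9.81 × cos 34° = 366 N.
Parallel to the incline, ΣF = 0 gives f = m g sin θ − P = 246.9 − 280 = -33.14 N (up-slope positive).
The static-friction ceiling is μ_s N = 0.29 × 366 = 106.1 N.
Since |-33.14| ≤ 106.1 N, static friction is sufficient; f equals the required value, not μ_s N.

f ≈ 33.1 N (down the incline)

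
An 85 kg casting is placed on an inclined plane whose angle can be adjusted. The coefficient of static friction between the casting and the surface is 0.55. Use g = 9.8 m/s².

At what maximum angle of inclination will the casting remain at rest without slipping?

At the slip threshold, m g sin θ = μ_s · m g cos θ, so tan θ = μ_s.
θ_max = arctan(0.55) = 28.8°.

θ_max ≈ 28.8°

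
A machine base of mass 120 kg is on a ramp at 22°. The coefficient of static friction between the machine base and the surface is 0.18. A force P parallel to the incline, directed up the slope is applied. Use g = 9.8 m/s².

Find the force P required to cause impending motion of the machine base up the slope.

P ≈ 637 N

At impending motion up the slope, friction acts down-slope at its limit: f = μ_s N.
P is parallel to the surface, so N = m g cos θ = 1090 N.
Along the incline: P = m g sin θ + μ_s N = 441 + 0.18×1090 = 637 N.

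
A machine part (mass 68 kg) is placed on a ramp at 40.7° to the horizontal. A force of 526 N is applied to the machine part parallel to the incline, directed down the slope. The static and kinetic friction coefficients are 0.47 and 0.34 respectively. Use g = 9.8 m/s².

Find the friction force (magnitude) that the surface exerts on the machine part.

Perpendicular to the surface, N = m g cos θ = 68·9.8·cos 40.7° = 505.2 N.
For equilibrium along the incline the friction force must supply f = m g sin θ + P = 434.6 + 526 = 960.6 N (positive meaning up-slope).
Static friction can supply at most μ_s N = 237.5 N.
|960.6| exceeds 237.5 N, so the machine part slips down-slope; friction is kinetic, f = μ_k N = 0.34×505.2 = 172 N.

f ≈ 172 N (up the incline)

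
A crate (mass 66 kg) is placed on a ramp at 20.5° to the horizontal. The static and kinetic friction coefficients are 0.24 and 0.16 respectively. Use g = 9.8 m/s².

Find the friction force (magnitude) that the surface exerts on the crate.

f ≈ 96.9 N (up the incline)

Normal force: N = m g cos θ = 66 × 9.8 × cos 20.5° = 605.8 N.
Along the slope the weight component is m g sin θ = 226.5 N; friction must supply exactly this, acting up-slope.
Maximum static friction available: μ_s N = 0.24 × 605.8 = 145.4 N.
Since |226.5| > 145.4 N, static friction cannot hold it; the crate slides down the incline and kinetic friction applies: f = μ_k N = 0.16 × 605.8 = 96.9 N.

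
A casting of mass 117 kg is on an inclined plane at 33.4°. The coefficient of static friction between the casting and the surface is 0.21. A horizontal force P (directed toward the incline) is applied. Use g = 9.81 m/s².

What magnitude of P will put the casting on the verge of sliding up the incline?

P ≈ 1160 N

At impending motion up the slope, friction acts down-slope at its limit: f = μ_s N.
Perpendicular to the incline: N = m g cos θ + P sin θ.
Along the incline: P cos θ = m g sin θ + μ_s N = m g sin θ + μ_s (m g cos θ + P sin θ).
Solving, P (cos θ − μ_s sin θ) = m g (sin θ + μ_s cos θ), so P = 117×9.81×(sin 33.4° + 0.21 cos 33.4°)/(cos 33.4° − 0.21 sin 33.4°) = 1150×0.7258/0.7192 = 1160 N.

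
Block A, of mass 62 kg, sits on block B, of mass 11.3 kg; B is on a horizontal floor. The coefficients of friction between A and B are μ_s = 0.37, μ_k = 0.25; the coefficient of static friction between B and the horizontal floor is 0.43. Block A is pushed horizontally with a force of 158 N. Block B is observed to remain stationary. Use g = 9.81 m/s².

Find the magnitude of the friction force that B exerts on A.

f ≈ 158 N

The normal force B exerts on A is simply A's weight, N₁ = 608.2 N.
Maximum static friction on A from B: μ_s N₁ = 0.37×608.2 = 225 N.
P = 158 N is within that limit, so A and B move together (both at rest); the A–B friction is simply f₁ = P = 158 N.
By Newton's third law B feels 158 N forward from A. With B stationary, the floor's static friction on B balances it: f₂ = 158 N (well within μ_s(m_A+m_B)g = 309.2 N).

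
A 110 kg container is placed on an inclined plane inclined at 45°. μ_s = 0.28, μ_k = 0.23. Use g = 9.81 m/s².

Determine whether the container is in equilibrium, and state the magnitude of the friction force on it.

N = m g cos θ = 763 N.
Down-slope weight component: m g sin θ = 763 N.
μ_s N = 214 N.
763 > 214 N, so it slides; kinetic friction f = μ_k N = 0.23×763 = 175 N.

f ≈ 175 N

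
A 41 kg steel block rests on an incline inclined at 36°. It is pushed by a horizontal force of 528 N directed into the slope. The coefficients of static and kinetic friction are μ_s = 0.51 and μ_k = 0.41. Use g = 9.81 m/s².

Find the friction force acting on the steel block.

Normal direction: N = m g cos θ + P sin θ = 635.7 N.
Parallel to the incline: P cos θ − m g sin θ = 427.2 − 236.4 = 190.7 N; the friction needed to balance this is 190.7 N acting down the slope.
Maximum static friction: μ_s N = 0.51 × 635.7 = 324.2 N.
|f_req| = 190.7 ≤ 324.2 N → the steel block is in equilibrium; friction equals the required value.

f ≈ 191 N (down the incline)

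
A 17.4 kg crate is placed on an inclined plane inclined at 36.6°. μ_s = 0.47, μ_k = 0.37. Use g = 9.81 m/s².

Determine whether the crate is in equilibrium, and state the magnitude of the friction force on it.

N = m g cos θ = 137 N.
Down-slope weight component: m g sin θ = 102 N.
μ_s N = 64.4 N.
102 > 64.4 N, so it slides; kinetic friction f = μ_k N = 0.37×137 = 50.7 N.

f ≈ 50.7 N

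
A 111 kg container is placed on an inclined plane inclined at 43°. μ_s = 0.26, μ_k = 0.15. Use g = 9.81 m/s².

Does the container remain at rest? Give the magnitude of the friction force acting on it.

f ≈ 119 N

N = m g cos θ = 796 N.
Down-slope weight component: m g sin θ = 743 N.
μ_s N = 207 N.
743 > 207 N, so it slides; kinetic friction f = μ_k N = 0.15×796 = 119 N.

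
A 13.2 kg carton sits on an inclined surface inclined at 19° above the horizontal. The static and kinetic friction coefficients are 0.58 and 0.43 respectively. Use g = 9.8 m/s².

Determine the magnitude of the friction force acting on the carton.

f ≈ 42.1 N (up the incline)

Normal force: N = m g cos θ = 13.2 × 9.8 × cos 19° = 122.3 N.
For equilibrium along the incline, friction must balance the weight component: f = m g sin θ = 42.12 N up the slope.
Maximum static friction available: μ_s N = 0.58 × 122.3 = 70.94 N.
Since |42.12| ≤ 70.94 N, no slip — friction simply equals what equilibrium demands.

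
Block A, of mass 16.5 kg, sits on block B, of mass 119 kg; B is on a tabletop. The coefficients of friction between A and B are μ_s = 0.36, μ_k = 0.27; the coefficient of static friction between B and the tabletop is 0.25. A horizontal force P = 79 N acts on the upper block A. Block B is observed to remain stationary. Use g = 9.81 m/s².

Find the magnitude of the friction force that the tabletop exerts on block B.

Normal force at the A–B interface: N₁ = m_A g = 161.9 N.
So the A–B interface can sustain at most μ_s N₁ = 58.27 N of static friction.
Since P = 79 N > 58.27 N, A slides on B; the A–B friction is kinetic: f₁ = μ_k N₁ = 0.27×161.9 = 43.7 N.
B experiences an equal 43.7 N forward from A (third law). B is in equilibrium, so the floor supplies f₂ = 43.7 N of static friction (limit μ_s(m_A+m_B)g = 332.3 N, not exceeded).

f ≈ 43.7 N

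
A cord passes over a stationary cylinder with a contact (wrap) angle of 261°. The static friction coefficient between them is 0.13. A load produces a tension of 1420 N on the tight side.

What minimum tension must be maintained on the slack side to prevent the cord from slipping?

T_min ≈ 785 N

Capstan equation at impending slip: T_tight/T_slack = e^{μβ}.
β = 261° = 4.555 rad; e^{μβ} = e^{0.13×4.555} = 1.808.
T_slack = T_tight / e^{μβ} = 1420 / 1.808 = 785 N.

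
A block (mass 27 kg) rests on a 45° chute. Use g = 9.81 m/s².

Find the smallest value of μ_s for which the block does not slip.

At the slip threshold m g sin θ = μ_s m g cos θ, so μ_s,min = tan θ.
μ_s,min = tan 45° = 1.

μ_s,min ≈ 1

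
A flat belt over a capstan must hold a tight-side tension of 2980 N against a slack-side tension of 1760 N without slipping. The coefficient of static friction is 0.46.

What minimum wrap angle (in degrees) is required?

β_min ≈ 65.6°

T₂/T₁ = e^{μβ} → β = ln(T₂/T₁)/μ.
β = ln(2980/1760)/0.46 = 0.5266/0.46 = 1.145 rad.
In degrees: β = 1.145 × 180/π = 65.6°.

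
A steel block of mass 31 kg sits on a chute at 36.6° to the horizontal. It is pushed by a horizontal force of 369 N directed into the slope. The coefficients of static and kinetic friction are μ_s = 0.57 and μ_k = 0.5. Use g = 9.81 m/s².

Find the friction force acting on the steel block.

The horizontal push has a component P sin θ into the surface, so N = m g cos θ + P sin θ = 244.1 + 220 = 464.2 N.
Along the incline, the net driving force (taking up-slope positive) is P cos θ − m g sin θ = 296.2 − 181.3 = 114.9 N, so equilibrium requires friction f = -114.9 N (down-slope).
The limit of static friction is μ_s N = 264.6 N.
|f_req| = 114.9 ≤ 264.6 N → the steel block is in equilibrium; friction equals the required value.

f ≈ 115 N (down the incline)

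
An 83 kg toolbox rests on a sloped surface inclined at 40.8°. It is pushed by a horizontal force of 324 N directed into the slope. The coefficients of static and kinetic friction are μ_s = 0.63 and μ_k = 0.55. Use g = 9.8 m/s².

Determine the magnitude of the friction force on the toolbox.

Normal direction: N = m g cos θ + P sin θ = 827.4 N.
Parallel to the incline: P cos θ − m g sin θ = 245.3 − 531.5 = -286.2 N; the friction needed to balance this is 286.2 N acting up the slope.
Maximum static friction: μ_s N = 0.63 × 827.4 = 521.3 N.
Since 286.2 N is within the 521.3 N limit, the toolbox stays put and friction is exactly 286 N.

f ≈ 286 N (up the incline)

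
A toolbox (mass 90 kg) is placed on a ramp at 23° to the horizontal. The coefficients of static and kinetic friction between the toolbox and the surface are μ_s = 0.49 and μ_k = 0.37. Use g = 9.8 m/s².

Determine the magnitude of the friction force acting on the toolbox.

Perpendicular to the surface, N = m g cos θ = 90·9.8·cos 23° = 811.9 N.
For equilibrium along the incline, friction must balance the weight component: f = m g sin θ = 344.6 N up the slope.
Static friction can supply at most μ_s N = 397.8 N.
Since |344.6| ≤ 397.8 N, the toolbox remains in static equilibrium and friction takes exactly the required value.

f ≈ 345 N (up the incline)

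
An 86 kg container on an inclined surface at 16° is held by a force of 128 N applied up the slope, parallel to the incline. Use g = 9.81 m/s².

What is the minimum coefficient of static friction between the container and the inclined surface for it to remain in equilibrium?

N = m g cos θ = 811 N.
Friction must make up the shortfall along the incline: f = m g sin θ − P = 232.5 − 128 = 104.5 N.
At the threshold f = μ_s N, so μ_s,min = 104.5/811 = 0.129.

μ_s,min ≈ 0.129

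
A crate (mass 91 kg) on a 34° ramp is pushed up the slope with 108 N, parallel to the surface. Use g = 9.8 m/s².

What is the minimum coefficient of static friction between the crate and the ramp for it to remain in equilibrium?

μ_s,min ≈ 0.528

N = m g cos θ = 739.3 N.
Friction must make up the shortfall along the incline: f = m g sin θ − P = 498.7 − 108 = 390.7 N.
At the threshold f = μ_s N, so μ_s,min = 390.7/739.3 = 0.528.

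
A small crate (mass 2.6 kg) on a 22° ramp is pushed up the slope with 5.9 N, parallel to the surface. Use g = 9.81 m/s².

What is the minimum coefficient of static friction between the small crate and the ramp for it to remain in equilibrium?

μ_s,min ≈ 0.155

N = m g cos θ = 23.65 N.
Friction must make up the shortfall along the incline: f = m g sin θ − P = 9.555 − 5.9 = 3.655 N.
At the threshold f = μ_s N, so μ_s,min = 3.655/23.65 = 0.155.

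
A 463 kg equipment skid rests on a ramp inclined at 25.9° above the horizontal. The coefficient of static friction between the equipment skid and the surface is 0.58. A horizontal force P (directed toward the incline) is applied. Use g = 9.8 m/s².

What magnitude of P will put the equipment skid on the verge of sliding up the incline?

At impending motion up the slope, friction acts down-slope at its limit: f = μ_s N.
Perpendicular to the incline: N = m g cos θ + P sin θ.
Along the incline: P cos θ = m g sin θ + μ_s N = m g sin θ + μ_s (m g cos θ + P sin θ).
Solving, P (cos θ − μ_s sin θ) = m g (sin θ + μ_s cos θ), so P = 463×9.8×(sin 25.9° + 0.58 cos 25.9°)/(cos 25.9° − 0.58 sin 25.9°) = 4540×0.9585/0.6462 = 6730 N.

P ≈ 6730 N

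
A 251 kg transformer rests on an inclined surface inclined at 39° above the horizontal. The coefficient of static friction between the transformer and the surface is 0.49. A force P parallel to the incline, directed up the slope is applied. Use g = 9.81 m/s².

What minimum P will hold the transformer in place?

P_min ≈ 612 N

The transformer tends to slide down (tan θ > μ_s), so at the point of impending slip friction acts up-slope at its limit: f = μ_s N.
P is parallel to the surface, so N = m g cos θ = 1910 N.
Along the incline: P + μ_s N = m g sin θ, so P = 1550 − 0.49×1910 = 612 N.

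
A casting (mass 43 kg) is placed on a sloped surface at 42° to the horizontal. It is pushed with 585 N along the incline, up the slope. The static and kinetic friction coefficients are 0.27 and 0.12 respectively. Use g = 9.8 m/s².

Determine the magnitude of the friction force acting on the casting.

Normal force: N = m g cos θ = 43 × 9.8 × cos 42° = 313.2 N.
Parallel to the incline, ΣF = 0 gives f = m g sin θ − P = 282 − 585 = -303 N (up-slope positive).
Static friction can supply at most μ_s N = 84.55 N.
Since |-303| > 84.55 N, static friction cannot hold it; the casting slides up the incline and kinetic friction applies: f = μ_k N = 0.12 × 313.2 = 37.6 N.

f ≈ 37.6 N (down the incline)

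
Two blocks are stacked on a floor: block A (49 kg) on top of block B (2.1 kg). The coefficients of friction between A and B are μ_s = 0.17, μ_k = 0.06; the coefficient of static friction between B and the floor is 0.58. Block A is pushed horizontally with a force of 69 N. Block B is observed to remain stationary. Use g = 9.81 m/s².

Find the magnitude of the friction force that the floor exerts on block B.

f ≈ 69 N

Normal force at the A–B interface: N₁ = m_A g = 480.7 N.
Maximum static friction on A from B: μ_s N₁ = 0.17×480.7 = 81.72 N.
Since P = 69 N ≤ 81.72 N, A does not slip on B; friction on A equals P = 69 N.
B experiences an equal 69 N forward from A (third law). B is in equilibrium, so the floor supplies f₂ = 69 N of static friction (limit μ_s(m_A+m_B)g = 290.7 N, not exceeded).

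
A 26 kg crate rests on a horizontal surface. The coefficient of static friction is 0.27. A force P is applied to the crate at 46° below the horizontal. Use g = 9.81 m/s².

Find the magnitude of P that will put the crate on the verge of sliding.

N = m g + P sin α (the push presses the crate into the horizontal surface).
At impending slip, P cos α = μ_s N = μ_s (m g + P sin α).
Solving: P (cos α − μ_s sin α) = μ_s m g → P = 0.27×255/(cos 46° − 0.27 sin 46°) = 68.9/0.5004 = 138 N.

P ≈ 138 N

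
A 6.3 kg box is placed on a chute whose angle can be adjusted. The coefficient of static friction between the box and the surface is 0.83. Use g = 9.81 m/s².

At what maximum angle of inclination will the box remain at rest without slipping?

At the slip threshold, m g sin θ = μ_s · m g cos θ, so tan θ = μ_s.
θ_max = arctan(0.83) = 39.7°.

θ_max ≈ 39.7°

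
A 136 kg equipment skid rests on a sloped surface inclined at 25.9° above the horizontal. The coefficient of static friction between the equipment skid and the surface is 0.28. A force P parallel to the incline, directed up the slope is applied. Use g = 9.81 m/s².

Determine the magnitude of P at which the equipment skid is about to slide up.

At impending motion up the slope, friction acts down-slope at its limit: f = μ_s N.
P is parallel to the surface, so N = m g cos θ = 1200 N.
Along the incline: P = m g sin θ + μ_s N = 583 + 0.28×1200 = 919 N.

P ≈ 919 N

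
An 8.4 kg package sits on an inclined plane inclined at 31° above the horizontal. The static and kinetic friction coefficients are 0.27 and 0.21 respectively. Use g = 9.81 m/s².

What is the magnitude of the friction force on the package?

f ≈ 14.8 N (up the incline)

Normal force: N = m g cos θ = 8.4 × 9.81 × cos 31° = 70.63 N.
Along the slope the weight component is m g sin θ = 42.44 N; friction must supply exactly this, acting up-slope.
The static-friction ceiling is μ_s N = 0.27 × 70.63 = 19.07 N.
Since |42.44| > 19.07 N, static friction cannot hold it; the package slides down the incline and kinetic friction applies: f = μ_k N = 0.21 × 70.63 = 14.8 N.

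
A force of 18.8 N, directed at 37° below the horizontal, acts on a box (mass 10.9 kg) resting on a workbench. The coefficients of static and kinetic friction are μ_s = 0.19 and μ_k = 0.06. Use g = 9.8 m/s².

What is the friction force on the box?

f ≈ 15 N

The vertical component of P adds to the normal force: N = m g + P sin α = 106.8 + 11.31 = 118.1 N.
For equilibrium, f = P cos α = 18.8×cos 37° = 15.01 N.
The static-friction limit is μ_s N = 22.45 N.
15.01 ≤ 22.45 N → static; friction equals the required 15 N.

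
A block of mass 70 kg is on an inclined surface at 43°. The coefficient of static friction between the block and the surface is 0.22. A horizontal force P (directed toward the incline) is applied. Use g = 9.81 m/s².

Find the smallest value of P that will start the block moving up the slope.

P ≈ 996 N

At impending motion up the slope, friction acts down-slope at its limit: f = μ_s N.
Perpendicular to the incline: N = m g cos θ + P sin θ.
Along the incline: P cos θ = m g sin θ + μ_s N = m g sin θ + μ_s (m g cos θ + P sin θ).
Solving, P (cos θ − μ_s sin θ) = m g (sin θ + μ_s cos θ), so P = 70×9.81×(sin 43° + 0.22 cos 43°)/(cos 43° − 0.22 sin 43°) = 687×0.8429/0.5813 = 996 N.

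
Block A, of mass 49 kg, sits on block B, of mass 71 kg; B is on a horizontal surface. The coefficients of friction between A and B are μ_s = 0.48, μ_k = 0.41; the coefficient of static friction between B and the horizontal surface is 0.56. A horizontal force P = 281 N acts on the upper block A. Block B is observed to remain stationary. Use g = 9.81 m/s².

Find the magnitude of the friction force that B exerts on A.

Normal force at the A–B interface: N₁ = m_A g = 480.7 N.
Maximum static friction on A from B: μ_s N₁ = 0.48×480.7 = 230.7 N.
Since P = 281 N > 230.7 N, A slides on B; the A–B friction is kinetic: f₁ = μ_k N₁ = 0.41×480.7 = 197 N.
B experiences an equal 197 N forward from A (third law). B is in equilibrium, so the floor supplies f₂ = 197 N of static friction (limit μ_s(m_A+m_B)g = 659.2 N, not exceeded).

f ≈ 197 N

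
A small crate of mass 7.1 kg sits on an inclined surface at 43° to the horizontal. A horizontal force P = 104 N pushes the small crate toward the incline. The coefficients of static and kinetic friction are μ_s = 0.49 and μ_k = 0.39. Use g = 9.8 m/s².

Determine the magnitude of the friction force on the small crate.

f ≈ 28.6 N (down the incline)

The horizontal push has a component P sin θ into the surface, so N = m g cos θ + P sin θ = 50.89 + 70.93 = 121.8 N.
Along the incline, the net driving force (taking up-slope positive) is P cos θ − m g sin θ = 76.06 − 47.45 = 28.61 N, so equilibrium requires friction f = -28.61 N (down-slope).
The limit of static friction is μ_s N = 59.69 N.
|f_req| = 28.61 ≤ 59.69 N → the small crate is in equilibrium; friction equals the required value.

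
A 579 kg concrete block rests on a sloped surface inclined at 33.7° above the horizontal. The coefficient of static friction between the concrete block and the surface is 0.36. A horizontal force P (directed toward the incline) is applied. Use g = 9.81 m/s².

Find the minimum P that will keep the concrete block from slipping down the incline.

The concrete block tends to slide down (tan θ > μ_s), so at the point of impending slip friction acts up-slope at its limit: f = μ_s N.
Perpendicular to the incline: N = m g cos θ + P sin θ.
Along the incline: P cos θ + μ_s N = m g sin θ, i.e. P cos θ + μ_s (m g cos θ + P sin θ) = m g sin θ.
Solving, P (cos θ + μ_s sin θ) = m g (sin θ − μ_s cos θ), so P = 5680×0.2553/1.032 = 1410 N.

P_min ≈ 1410 N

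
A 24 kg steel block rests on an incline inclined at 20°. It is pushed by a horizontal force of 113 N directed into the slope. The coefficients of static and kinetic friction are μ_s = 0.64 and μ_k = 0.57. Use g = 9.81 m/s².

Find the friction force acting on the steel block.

f ≈ 25.7 N (down the incline)

The horizontal push has a component P sin θ into the surface, so N = m g cos θ + P sin θ = 221.2 + 38.65 = 259.9 N.
Parallel to the incline: P cos θ − m g sin θ = 106.2 − 80.53 = 25.66 N; the friction needed to balance this is 25.66 N acting down the slope.
The limit of static friction is μ_s N = 166.3 N.
|f_req| = 25.66 ≤ 166.3 N → the steel block is in equilibrium; friction equals the required value.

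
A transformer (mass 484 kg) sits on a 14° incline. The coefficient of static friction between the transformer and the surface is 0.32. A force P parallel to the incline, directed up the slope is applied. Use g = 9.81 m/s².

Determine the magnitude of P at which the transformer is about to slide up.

P ≈ 2620 N

At impending motion up the slope, friction acts down-slope at its limit: f = μ_s N.
P is parallel to the surface, so N = m g cos θ = 4610 N.
Along the incline: P = m g sin θ + μ_s N = 1150 + 0.32×4610 = 2620 N.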